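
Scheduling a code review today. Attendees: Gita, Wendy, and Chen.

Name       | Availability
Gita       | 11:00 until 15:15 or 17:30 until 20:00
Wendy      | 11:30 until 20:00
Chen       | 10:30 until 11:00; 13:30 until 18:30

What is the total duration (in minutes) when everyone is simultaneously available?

Gita ∩ Wendy: 11:30-15:15, 17:30-20:00.
Gita ∩ Wendy ∩ Chen: 13:30-15:15, 17:30-18:30.
Those are the intersection windows.
Summing the common windows: 105 + 60 = 165 minutes.

165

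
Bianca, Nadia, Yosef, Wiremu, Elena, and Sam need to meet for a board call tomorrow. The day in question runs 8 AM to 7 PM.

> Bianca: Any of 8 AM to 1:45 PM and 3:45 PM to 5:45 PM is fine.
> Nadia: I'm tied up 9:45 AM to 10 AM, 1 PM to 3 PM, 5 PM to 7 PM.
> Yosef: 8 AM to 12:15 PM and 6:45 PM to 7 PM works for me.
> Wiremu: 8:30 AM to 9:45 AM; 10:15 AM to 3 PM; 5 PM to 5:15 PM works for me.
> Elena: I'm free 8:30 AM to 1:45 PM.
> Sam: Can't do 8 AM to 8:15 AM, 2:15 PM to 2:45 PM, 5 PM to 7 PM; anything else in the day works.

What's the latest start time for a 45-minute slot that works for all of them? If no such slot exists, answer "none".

Bianca free: 08:00-13:45, 15:45-17:45.
Nadia free: 08:00-09:45, 10:00-13:00, 15:00-17:00 (invert busy blocks within the working day).
Yosef free: 08:00-12:15, 18:45-19:00.
Wiremu free: 08:30-09:45, 10:15-15:00, 17:00-17:15.
Elena free: 08:30-13:45.
Sam free: 08:15-14:15, 14:45-17:00 (invert busy blocks within the working day).
Bianca ∩ Nadia: 08:00-09:45, 10:00-13:00, 15:45-17:00.
Bianca ∩ Nadia ∩ Yosef: 08:00-09:45, 10:00-12:15.
Bianca ∩ Nadia ∩ Yosef ∩ Wiremu: 08:30-09:45, 10:15-12:15.
Bianca ∩ Nadia ∩ Yosef ∩ Wiremu ∩ Elena: 08:30-09:45, 10:15-12:15.
Bianca ∩ Nadia ∩ Yosef ∩ Wiremu ∩ Elena ∩ Sam: 08:30-09:45, 10:15-12:15.
The last common window of at least 45 minutes is 10:15-12:15; a 45-minute meeting can start as late as 11:30 and still end by 12:15.

11:30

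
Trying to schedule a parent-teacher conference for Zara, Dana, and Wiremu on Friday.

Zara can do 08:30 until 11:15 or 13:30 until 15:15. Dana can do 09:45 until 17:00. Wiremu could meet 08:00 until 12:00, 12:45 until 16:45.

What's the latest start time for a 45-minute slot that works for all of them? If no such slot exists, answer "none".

Zara ∩ Dana: 09:45-11:15, 13:30-15:15.
Zara ∩ Dana ∩ Wiremu: 09:45-11:15, 13:30-15:15.
The last common window of at least 45 minutes is 13:30-15:15; a 45-minute meeting can start as late as 14:30 and still end by 15:15.

14:30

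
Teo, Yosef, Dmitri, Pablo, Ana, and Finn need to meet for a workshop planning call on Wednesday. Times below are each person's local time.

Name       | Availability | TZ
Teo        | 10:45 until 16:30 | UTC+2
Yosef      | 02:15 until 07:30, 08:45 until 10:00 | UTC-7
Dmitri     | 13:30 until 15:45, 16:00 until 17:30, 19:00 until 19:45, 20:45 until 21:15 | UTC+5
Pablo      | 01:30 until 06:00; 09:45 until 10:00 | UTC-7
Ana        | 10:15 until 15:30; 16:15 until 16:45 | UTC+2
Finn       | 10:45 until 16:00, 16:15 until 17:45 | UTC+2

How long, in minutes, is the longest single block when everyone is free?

90

Teo in UTC: 08:45-14:30 (subtract 2h to convert from UTC+2).
Yosef in UTC: 09:15-14:30, 15:45-17:00 (add 7h to convert from UTC-7).
Dmitri in UTC: 08:30-10:45, 11:00-12:30, 14:00-14:45, 15:45-16:15 (subtract 5h to convert from UTC+5).
Pablo in UTC: 08:30-13:00, 16:45-17:00 (add 7h to convert from UTC-7).
Ana in UTC: 08:15-13:30, 14:15-14:45 (subtract 2h to convert from UTC+2).
Finn in UTC: 08:45-14:00, 14:15-15:45 (subtract 2h to convert from UTC+2).
Teo ∩ Yosef: 09:15-14:30.
Teo ∩ Yosef ∩ Dmitri: 09:15-10:45, 11:00-12:30, 14:00-14:30.
Teo ∩ Yosef ∩ Dmitri ∩ Pablo: 09:15-10:45, 11:00-12:30.
Teo ∩ Yosef ∩ Dmitri ∩ Pablo ∩ Ana: 09:15-10:45, 11:00-12:30.
Teo ∩ Yosef ∩ Dmitri ∩ Pablo ∩ Ana ∩ Finn: 09:15-10:45, 11:00-12:30.
So the common availability across everyone is 09:15-10:45, 11:00-12:30.
The longest is 09:15-10:45 at 90 minutes.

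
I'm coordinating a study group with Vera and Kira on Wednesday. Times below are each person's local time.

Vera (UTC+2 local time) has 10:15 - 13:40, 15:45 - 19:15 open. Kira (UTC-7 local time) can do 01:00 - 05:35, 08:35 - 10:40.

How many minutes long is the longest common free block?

205

Vera in UTC: 08:15-11:40, 13:45-17:15 (subtract 2h to convert from UTC+2).
Kira in UTC: 08:00-12:35, 15:35-17:40 (add 7h to convert from UTC-7).
Vera ∩ Kira: 08:15-11:40, 15:35-17:15.
Those are the intersection windows.
The longest is 08:15-11:40 at 205 minutes.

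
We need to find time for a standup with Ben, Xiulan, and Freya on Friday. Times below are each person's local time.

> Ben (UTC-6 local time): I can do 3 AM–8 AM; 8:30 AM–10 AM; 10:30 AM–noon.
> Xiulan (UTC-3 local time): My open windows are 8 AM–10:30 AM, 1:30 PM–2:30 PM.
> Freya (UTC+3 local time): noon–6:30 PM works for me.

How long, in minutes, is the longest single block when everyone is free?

150

Ben in UTC: 09:00-14:00, 14:30-16:00, 16:30-18:00 (add 6h to convert from UTC-6).
Xiulan in UTC: 11:00-13:30, 16:30-17:30 (add 3h to convert from UTC-3).
Freya in UTC: 09:00-15:30 (subtract 3h to convert from UTC+3).
Ben ∩ Xiulan: 11:00-13:30, 16:30-17:30.
Ben ∩ Xiulan ∩ Freya: 11:00-13:30.
Those are the intersection windows.
The longest is 11:00-13:30 at 150 minutes.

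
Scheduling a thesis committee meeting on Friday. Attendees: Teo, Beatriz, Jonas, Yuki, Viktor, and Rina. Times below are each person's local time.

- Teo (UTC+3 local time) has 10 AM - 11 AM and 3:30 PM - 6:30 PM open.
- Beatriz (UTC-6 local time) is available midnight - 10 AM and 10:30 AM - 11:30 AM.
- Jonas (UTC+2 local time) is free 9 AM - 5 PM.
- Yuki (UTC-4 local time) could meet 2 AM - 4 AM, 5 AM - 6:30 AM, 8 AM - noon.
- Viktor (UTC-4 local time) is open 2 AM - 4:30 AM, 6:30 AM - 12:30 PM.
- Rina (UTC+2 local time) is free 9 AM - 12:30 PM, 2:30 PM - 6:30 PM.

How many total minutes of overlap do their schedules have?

Teo in UTC: 07:00-08:00, 12:30-15:30 (subtract 3h to convert from UTC+3).
Beatriz in UTC: 06:00-16:00, 16:30-17:30 (add 6h to convert from UTC-6).
Jonas in UTC: 07:00-15:00 (subtract 2h to convert from UTC+2).
Yuki in UTC: 06:00-08:00, 09:00-10:30, 12:00-16:00 (add 4h to convert from UTC-4).
Viktor in UTC: 06:00-08:30, 10:30-16:30 (add 4h to convert from UTC-4).
Rina in UTC: 07:00-10:30, 12:30-16:30 (subtract 2h to convert from UTC+2).
Teo ∩ Beatriz: 07:00-08:00, 12:30-15:30.
Teo ∩ Beatriz ∩ Jonas: 07:00-08:00, 12:30-15:00.
Teo ∩ Beatriz ∩ Jonas ∩ Yuki: 07:00-08:00, 12:30-15:00.
Teo ∩ Beatriz ∩ Jonas ∩ Yuki ∩ Viktor: 07:00-08:00, 12:30-15:00.
Teo ∩ Beatriz ∩ Jonas ∩ Yuki ∩ Viktor ∩ Rina: 07:00-08:00, 12:30-15:00.
So the common availability across everyone is 07:00-08:00, 12:30-15:00.
Summing the common windows: 60 + 150 = 210 minutes.

210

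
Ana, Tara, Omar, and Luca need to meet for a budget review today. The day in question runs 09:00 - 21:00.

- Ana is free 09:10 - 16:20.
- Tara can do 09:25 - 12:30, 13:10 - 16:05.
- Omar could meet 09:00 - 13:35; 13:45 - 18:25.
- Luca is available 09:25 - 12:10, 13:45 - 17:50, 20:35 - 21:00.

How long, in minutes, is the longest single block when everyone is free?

Ana ∩ Tara: 09:25-12:30, 13:10-16:05.
Ana ∩ Tara ∩ Omar: 09:25-12:30, 13:10-13:35, 13:45-16:05.
Ana ∩ Tara ∩ Omar ∩ Luca: 09:25-12:10, 13:45-16:05.
The longest is 09:25-12:10 at 165 minutes.

165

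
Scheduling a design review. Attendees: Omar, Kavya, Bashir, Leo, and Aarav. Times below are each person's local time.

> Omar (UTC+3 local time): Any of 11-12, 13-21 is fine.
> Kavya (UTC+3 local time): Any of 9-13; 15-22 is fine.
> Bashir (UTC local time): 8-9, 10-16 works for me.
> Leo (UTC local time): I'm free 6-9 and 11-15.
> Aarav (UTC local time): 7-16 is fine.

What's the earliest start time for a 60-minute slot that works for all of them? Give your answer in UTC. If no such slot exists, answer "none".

08:00

Omar in UTC: 08:00-09:00, 10:00-18:00 (subtract 3h to convert from UTC+3).
Kavya in UTC: 06:00-10:00, 12:00-19:00 (subtract 3h to convert from UTC+3).
Bashir in UTC: 08:00-09:00, 10:00-16:00.
Leo in UTC: 06:00-09:00, 11:00-15:00.
Aarav in UTC: 07:00-16:00.
Omar ∩ Kavya: 08:00-09:00, 12:00-18:00.
Omar ∩ Kavya ∩ Bashir: 08:00-09:00, 12:00-16:00.
Omar ∩ Kavya ∩ Bashir ∩ Leo: 08:00-09:00, 12:00-15:00.
Omar ∩ Kavya ∩ Bashir ∩ Leo ∩ Aarav: 08:00-09:00, 12:00-15:00.
So the common availability across everyone is 08:00-09:00, 12:00-15:00.
The first common window of at least 60 minutes is 08:00-09:00, so the earliest start is 08:00.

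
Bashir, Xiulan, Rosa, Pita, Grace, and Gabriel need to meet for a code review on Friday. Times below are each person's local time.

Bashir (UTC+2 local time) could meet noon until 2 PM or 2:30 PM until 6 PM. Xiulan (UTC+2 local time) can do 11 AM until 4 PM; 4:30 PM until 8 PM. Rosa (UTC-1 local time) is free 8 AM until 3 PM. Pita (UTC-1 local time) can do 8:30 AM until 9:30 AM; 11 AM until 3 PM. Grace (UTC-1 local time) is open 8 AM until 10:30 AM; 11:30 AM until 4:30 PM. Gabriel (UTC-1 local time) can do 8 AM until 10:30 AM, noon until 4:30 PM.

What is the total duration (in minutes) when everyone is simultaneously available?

Bashir in UTC: 10:00-12:00, 12:30-16:00 (subtract 2h to convert from UTC+2).
Xiulan in UTC: 09:00-14:00, 14:30-18:00 (subtract 2h to convert from UTC+2).
Rosa in UTC: 09:00-16:00 (add 1h to convert from UTC-1).
Pita in UTC: 09:30-10:30, 12:00-16:00 (add 1h to convert from UTC-1).
Grace in UTC: 09:00-11:30, 12:30-17:30 (add 1h to convert from UTC-1).
Gabriel in UTC: 09:00-11:30, 13:00-17:30 (add 1h to convert from UTC-1).
Bashir ∩ Xiulan: 10:00-12:00, 12:30-14:00, 14:30-16:00.
Bashir ∩ Xiulan ∩ Rosa: 10:00-12:00, 12:30-14:00, 14:30-16:00.
Bashir ∩ Xiulan ∩ Rosa ∩ Pita: 10:00-10:30, 12:30-14:00, 14:30-16:00.
Bashir ∩ Xiulan ∩ Rosa ∩ Pita ∩ Grace: 10:00-10:30, 12:30-14:00, 14:30-16:00.
Bashir ∩ Xiulan ∩ Rosa ∩ Pita ∩ Grace ∩ Gabriel: 10:00-10:30, 13:00-14:00, 14:30-16:00.
Summing the common windows: 30 + 60 + 90 = 180 minutes.

180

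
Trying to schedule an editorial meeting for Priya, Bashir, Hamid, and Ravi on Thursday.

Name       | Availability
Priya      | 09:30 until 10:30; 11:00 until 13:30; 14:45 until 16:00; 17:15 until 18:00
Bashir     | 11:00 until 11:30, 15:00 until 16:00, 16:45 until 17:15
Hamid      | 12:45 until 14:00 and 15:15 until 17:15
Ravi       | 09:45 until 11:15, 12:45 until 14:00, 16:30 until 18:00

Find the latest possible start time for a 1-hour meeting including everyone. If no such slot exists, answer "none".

Priya ∩ Bashir: 11:00-11:30, 15:00-16:00.
Priya ∩ Bashir ∩ Hamid: 15:15-16:00.
Priya ∩ Bashir ∩ Hamid ∩ Ravi: ∅.
There is no time when everyone is free.
No common window is at least 60 minutes long.

none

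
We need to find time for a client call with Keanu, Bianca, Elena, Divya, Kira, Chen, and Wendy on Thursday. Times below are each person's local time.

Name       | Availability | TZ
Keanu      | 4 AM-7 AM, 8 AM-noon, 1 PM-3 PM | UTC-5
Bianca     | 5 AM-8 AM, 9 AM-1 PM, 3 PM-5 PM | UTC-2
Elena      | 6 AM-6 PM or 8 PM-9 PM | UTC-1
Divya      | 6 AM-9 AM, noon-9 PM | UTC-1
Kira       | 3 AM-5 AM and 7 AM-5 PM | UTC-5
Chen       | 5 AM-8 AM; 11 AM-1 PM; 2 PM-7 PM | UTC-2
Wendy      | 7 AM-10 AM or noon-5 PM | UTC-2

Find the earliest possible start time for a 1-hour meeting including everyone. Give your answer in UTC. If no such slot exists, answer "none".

Keanu in UTC: 09:00-12:00, 13:00-17:00, 18:00-20:00 (add 5h to convert from UTC-5).
Bianca in UTC: 07:00-10:00, 11:00-15:00, 17:00-19:00 (add 2h to convert from UTC-2).
Elena in UTC: 07:00-19:00, 21:00-22:00 (add 1h to convert from UTC-1).
Divya in UTC: 07:00-10:00, 13:00-22:00 (add 1h to convert from UTC-1).
Kira in UTC: 08:00-10:00, 12:00-22:00 (add 5h to convert from UTC-5).
Chen in UTC: 07:00-10:00, 13:00-15:00, 16:00-21:00 (add 2h to convert from UTC-2).
Wendy in UTC: 09:00-12:00, 14:00-19:00 (add 2h to convert from UTC-2).
Keanu ∩ Bianca: 09:00-10:00, 11:00-12:00, 13:00-15:00, 18:00-19:00.
Keanu ∩ Bianca ∩ Elena: 09:00-10:00, 11:00-12:00, 13:00-15:00, 18:00-19:00.
Keanu ∩ Bianca ∩ Elena ∩ Divya: 09:00-10:00, 13:00-15:00, 18:00-19:00.
Keanu ∩ Bianca ∩ Elena ∩ Divya ∩ Kira: 09:00-10:00, 13:00-15:00, 18:00-19:00.
Keanu ∩ Bianca ∩ Elena ∩ Divya ∩ Kira ∩ Chen: 09:00-10:00, 13:00-15:00, 18:00-19:00.
Keanu ∩ Bianca ∩ Elena ∩ Divya ∩ Kira ∩ Chen ∩ Wendy: 09:00-10:00, 14:00-15:00, 18:00-19:00.
The first common window of at least 60 minutes is 09:00-10:00, so the earliest start is 09:00.

09:00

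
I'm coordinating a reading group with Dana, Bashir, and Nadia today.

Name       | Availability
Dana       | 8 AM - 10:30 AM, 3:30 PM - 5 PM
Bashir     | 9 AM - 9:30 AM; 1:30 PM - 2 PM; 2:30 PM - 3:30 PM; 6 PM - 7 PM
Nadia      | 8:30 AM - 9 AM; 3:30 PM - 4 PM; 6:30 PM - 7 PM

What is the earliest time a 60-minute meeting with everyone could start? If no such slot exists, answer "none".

none

Dana ∩ Bashir: 09:00-09:30.
Dana ∩ Bashir ∩ Nadia: ∅.
There is no time when everyone is free.
No common window is at least 60 minutes long.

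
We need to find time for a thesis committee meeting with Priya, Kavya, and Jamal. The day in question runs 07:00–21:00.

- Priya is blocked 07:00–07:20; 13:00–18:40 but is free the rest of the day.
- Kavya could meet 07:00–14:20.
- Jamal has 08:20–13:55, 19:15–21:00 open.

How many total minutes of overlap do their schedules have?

Priya free: 07:20-13:00, 18:40-21:00 (invert busy blocks within the working day).
Kavya free: 07:00-14:20.
Jamal free: 08:20-13:55, 19:15-21:00.
Priya ∩ Kavya: 07:20-13:00.
Priya ∩ Kavya ∩ Jamal: 08:20-13:00.
That's a single block of 280 minutes.

280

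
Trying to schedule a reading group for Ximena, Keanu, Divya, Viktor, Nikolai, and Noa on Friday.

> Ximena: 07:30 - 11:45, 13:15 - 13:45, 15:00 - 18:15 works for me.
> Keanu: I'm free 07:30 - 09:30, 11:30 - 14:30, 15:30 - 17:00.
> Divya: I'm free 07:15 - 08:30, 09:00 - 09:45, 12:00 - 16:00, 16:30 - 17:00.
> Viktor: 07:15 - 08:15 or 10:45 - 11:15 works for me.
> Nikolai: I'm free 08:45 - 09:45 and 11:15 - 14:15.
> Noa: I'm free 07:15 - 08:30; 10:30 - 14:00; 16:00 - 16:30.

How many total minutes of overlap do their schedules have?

Ximena ∩ Keanu: 07:30-09:30, 11:30-11:45, 13:15-13:45, 15:30-17:00.
Ximena ∩ Keanu ∩ Divya: 07:30-08:30, 09:00-09:30, 13:15-13:45, 15:30-16:00, 16:30-17:00.
Ximena ∩ Keanu ∩ Divya ∩ Viktor: 07:30-08:15.
Ximena ∩ Keanu ∩ Divya ∩ Viktor ∩ Nikolai: ∅.
Ximena ∩ Keanu ∩ Divya ∩ Viktor ∩ Nikolai ∩ Noa: ∅.
There is no time when everyone is free.
There is no common window, so the total is 0 minutes.

0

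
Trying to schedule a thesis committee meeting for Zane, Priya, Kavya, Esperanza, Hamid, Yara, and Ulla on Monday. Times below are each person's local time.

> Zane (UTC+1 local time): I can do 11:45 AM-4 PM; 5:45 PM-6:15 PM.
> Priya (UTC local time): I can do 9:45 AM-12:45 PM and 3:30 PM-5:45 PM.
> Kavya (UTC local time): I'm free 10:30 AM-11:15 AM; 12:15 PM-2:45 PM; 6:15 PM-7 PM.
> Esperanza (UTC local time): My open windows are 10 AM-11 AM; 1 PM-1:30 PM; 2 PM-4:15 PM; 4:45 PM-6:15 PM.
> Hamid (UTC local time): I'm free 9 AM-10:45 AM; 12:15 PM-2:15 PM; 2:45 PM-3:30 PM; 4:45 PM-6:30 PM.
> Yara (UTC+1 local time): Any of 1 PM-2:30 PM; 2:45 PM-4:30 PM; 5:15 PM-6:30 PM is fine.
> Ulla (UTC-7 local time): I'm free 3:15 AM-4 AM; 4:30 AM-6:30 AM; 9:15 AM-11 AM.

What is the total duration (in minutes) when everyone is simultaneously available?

Zane in UTC: 10:45-15:00, 16:45-17:15 (subtract 1h to convert from UTC+1).
Priya in UTC: 09:45-12:45, 15:30-17:45.
Kavya in UTC: 10:30-11:15, 12:15-14:45, 18:15-19:00.
Esperanza in UTC: 10:00-11:00, 13:00-13:30, 14:00-16:15, 16:45-18:15.
Hamid in UTC: 09:00-10:45, 12:15-14:15, 14:45-15:30, 16:45-18:30.
Yara in UTC: 12:00-13:30, 13:45-15:30, 16:15-17:30 (subtract 1h to convert from UTC+1).
Ulla in UTC: 10:15-11:00, 11:30-13:30, 16:15-18:00 (add 7h to convert from UTC-7).
Zane ∩ Priya: 10:45-12:45, 16:45-17:15.
Zane ∩ Priya ∩ Kavya: 10:45-11:15, 12:15-12:45.
Zane ∩ Priya ∩ Kavya ∩ Esperanza: 10:45-11:00.
Zane ∩ Priya ∩ Kavya ∩ Esperanza ∩ Hamid: ∅.
Zane ∩ Priya ∩ Kavya ∩ Esperanza ∩ Hamid ∩ Yara: ∅.
Zane ∩ Priya ∩ Kavya ∩ Esperanza ∩ Hamid ∩ Yara ∩ Ulla: ∅.
There is no time when everyone is free.
There is no common window, so the total is 0 minutes.

0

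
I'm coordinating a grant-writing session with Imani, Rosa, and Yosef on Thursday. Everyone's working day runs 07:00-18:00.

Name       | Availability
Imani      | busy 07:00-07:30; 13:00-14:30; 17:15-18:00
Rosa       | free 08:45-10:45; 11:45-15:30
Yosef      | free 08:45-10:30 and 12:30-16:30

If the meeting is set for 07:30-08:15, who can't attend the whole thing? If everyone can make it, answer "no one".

Rosa, Yosef

Imani free: 07:30-13:00, 14:30-17:15 (invert busy blocks within the working day).
Rosa free: 08:45-10:45, 11:45-15:30.
Yosef free: 08:45-10:30, 12:30-16:30.
Imani: free for 07:30-08:15. Rosa: not fully free for 07:30-08:15. Yosef: not fully free for 07:30-08:15.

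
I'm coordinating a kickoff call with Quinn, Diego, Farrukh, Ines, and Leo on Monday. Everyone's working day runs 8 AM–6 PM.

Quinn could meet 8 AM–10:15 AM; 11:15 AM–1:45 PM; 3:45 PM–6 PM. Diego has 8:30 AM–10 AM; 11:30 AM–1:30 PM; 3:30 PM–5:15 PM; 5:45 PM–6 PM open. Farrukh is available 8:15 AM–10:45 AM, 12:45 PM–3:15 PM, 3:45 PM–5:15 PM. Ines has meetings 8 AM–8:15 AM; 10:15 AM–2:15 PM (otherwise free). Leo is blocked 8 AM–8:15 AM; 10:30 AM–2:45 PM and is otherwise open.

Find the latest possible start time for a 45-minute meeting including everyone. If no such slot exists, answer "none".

16:30

Quinn free: 08:00-10:15, 11:15-13:45, 15:45-18:00.
Diego free: 08:30-10:00, 11:30-13:30, 15:30-17:15, 17:45-18:00.
Farrukh free: 08:15-10:45, 12:45-15:15, 15:45-17:15.
Ines free: 08:15-10:15, 14:15-18:00 (invert busy blocks within the working day).
Leo free: 08:15-10:30, 14:45-18:00 (invert busy blocks within the working day).
Quinn ∩ Diego: 08:30-10:00, 11:30-13:30, 15:45-17:15, 17:45-18:00.
Quinn ∩ Diego ∩ Farrukh: 08:30-10:00, 12:45-13:30, 15:45-17:15.
Quinn ∩ Diego ∩ Farrukh ∩ Ines: 08:30-10:00, 15:45-17:15.
Quinn ∩ Diego ∩ Farrukh ∩ Ines ∩ Leo: 08:30-10:00, 15:45-17:15.
So the common availability across everyone is 08:30-10:00, 15:45-17:15.
The last common window of at least 45 minutes is 15:45-17:15; a 45-minute meeting can start as late as 16:30 and still end by 17:15.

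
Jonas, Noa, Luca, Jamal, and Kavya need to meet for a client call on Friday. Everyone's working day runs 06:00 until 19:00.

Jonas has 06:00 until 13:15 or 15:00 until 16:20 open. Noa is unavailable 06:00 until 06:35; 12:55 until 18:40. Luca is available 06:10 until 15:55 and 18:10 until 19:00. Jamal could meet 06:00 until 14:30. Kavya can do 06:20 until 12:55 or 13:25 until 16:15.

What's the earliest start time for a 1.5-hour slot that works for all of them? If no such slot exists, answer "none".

06:35

Jonas free: 06:00-13:15, 15:00-16:20.
Noa free: 06:35-12:55, 18:40-19:00 (invert busy blocks within the working day).
Luca free: 06:10-15:55, 18:10-19:00.
Jamal free: 06:00-14:30.
Kavya free: 06:20-12:55, 13:25-16:15.
Jonas ∩ Noa: 06:35-12:55.
Jonas ∩ Noa ∩ Luca: 06:35-12:55.
Jonas ∩ Noa ∩ Luca ∩ Jamal: 06:35-12:55.
Jonas ∩ Noa ∩ Luca ∩ Jamal ∩ Kavya: 06:35-12:55.
So the common availability across everyone is 06:35-12:55.
The first common window of at least 90 minutes is 06:35-12:55, so the earliest start is 06:35.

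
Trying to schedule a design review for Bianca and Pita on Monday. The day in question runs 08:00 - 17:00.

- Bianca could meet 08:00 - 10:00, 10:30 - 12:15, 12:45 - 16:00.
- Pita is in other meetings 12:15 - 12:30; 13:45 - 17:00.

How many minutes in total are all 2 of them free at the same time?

285

Bianca free: 08:00-10:00, 10:30-12:15, 12:45-16:00.
Pita free: 08:00-12:15, 12:30-13:45 (invert busy blocks within the working day).
Bianca ∩ Pita: 08:00-10:00, 10:30-12:15, 12:45-13:45.
Summing the common windows: 120 + 105 + 60 = 285 minutes.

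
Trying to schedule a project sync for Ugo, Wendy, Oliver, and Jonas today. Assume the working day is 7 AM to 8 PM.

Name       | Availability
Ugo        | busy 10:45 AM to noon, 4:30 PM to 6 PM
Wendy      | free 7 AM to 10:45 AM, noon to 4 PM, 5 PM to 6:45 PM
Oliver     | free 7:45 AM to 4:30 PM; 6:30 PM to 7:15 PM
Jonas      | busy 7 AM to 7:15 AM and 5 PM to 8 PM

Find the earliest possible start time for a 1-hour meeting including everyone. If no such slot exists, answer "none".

07:45

Ugo free: 07:00-10:45, 12:00-16:30, 18:00-20:00 (invert busy blocks within the working day).
Wendy free: 07:00-10:45, 12:00-16:00, 17:00-18:45.
Oliver free: 07:45-16:30, 18:30-19:15.
Jonas free: 07:15-17:00 (invert busy blocks within the working day).
Ugo ∩ Wendy: 07:00-10:45, 12:00-16:00, 18:00-18:45.
Ugo ∩ Wendy ∩ Oliver: 07:45-10:45, 12:00-16:00, 18:30-18:45.
Ugo ∩ Wendy ∩ Oliver ∩ Jonas: 07:45-10:45, 12:00-16:00.
The first common window of at least 60 minutes is 07:45-10:45, so the earliest start is 07:45.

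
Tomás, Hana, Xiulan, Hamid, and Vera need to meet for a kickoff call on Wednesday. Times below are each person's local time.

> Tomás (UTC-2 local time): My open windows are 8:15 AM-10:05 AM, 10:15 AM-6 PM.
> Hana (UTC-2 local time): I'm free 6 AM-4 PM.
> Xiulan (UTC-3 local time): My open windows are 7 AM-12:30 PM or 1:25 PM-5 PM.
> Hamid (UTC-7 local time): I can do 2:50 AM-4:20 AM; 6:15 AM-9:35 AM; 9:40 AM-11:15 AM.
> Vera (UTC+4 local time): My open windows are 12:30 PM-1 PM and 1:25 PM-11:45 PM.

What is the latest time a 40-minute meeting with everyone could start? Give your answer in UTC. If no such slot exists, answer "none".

Tomás in UTC: 10:15-12:05, 12:15-20:00 (add 2h to convert from UTC-2).
Hana in UTC: 08:00-18:00 (add 2h to convert from UTC-2).
Xiulan in UTC: 10:00-15:30, 16:25-20:00 (add 3h to convert from UTC-3).
Hamid in UTC: 09:50-11:20, 13:15-16:35, 16:40-18:15 (add 7h to convert from UTC-7).
Vera in UTC: 08:30-09:00, 09:25-19:45 (subtract 4h to convert from UTC+4).
Tomás ∩ Hana: 10:15-12:05, 12:15-18:00.
Tomás ∩ Hana ∩ Xiulan: 10:15-12:05, 12:15-15:30, 16:25-18:00.
Tomás ∩ Hana ∩ Xiulan ∩ Hamid: 10:15-11:20, 13:15-15:30, 16:25-16:35, 16:40-18:00.
Tomás ∩ Hana ∩ Xiulan ∩ Hamid ∩ Vera: 10:15-11:20, 13:15-15:30, 16:25-16:35, 16:40-18:00.
The last common window of at least 40 minutes is 16:40-18:00; a 40-minute meeting can start as late as 17:20 and still end by 18:00.

17:20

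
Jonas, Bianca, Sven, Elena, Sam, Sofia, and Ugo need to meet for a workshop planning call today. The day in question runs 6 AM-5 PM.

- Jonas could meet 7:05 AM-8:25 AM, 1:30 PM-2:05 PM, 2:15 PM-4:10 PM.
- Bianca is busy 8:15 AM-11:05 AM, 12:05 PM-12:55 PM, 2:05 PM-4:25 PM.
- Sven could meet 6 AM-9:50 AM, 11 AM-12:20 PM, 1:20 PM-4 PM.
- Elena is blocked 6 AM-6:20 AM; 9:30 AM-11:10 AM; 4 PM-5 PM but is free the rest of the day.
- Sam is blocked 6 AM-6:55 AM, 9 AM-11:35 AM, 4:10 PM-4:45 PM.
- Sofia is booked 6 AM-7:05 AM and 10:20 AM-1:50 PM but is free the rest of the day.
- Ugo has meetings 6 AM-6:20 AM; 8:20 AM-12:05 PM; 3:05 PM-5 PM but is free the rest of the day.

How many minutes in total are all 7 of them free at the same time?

Jonas free: 07:05-08:25, 13:30-14:05, 14:15-16:10.
Bianca free: 06:00-08:15, 11:05-12:05, 12:55-14:05, 16:25-17:00 (invert busy blocks within the working day).
Sven free: 06:00-09:50, 11:00-12:20, 13:20-16:00.
Elena free: 06:20-09:30, 11:10-16:00 (invert busy blocks within the working day).
Sam free: 06:55-09:00, 11:35-16:10, 16:45-17:00 (invert busy blocks within the working day).
Sofia free: 07:05-10:20, 13:50-17:00 (invert busy blocks within the working day).
Ugo free: 06:20-08:20, 12:05-15:05 (invert busy blocks within the working day).
Jonas ∩ Bianca: 07:05-08:15, 13:30-14:05.
Jonas ∩ Bianca ∩ Sven: 07:05-08:15, 13:30-14:05.
Jonas ∩ Bianca ∩ Sven ∩ Elena: 07:05-08:15, 13:30-14:05.
Jonas ∩ Bianca ∩ Sven ∩ Elena ∩ Sam: 07:05-08:15, 13:30-14:05.
Jonas ∩ Bianca ∩ Sven ∩ Elena ∩ Sam ∩ Sofia: 07:05-08:15, 13:50-14:05.
Jonas ∩ Bianca ∩ Sven ∩ Elena ∩ Sam ∩ Sofia ∩ Ugo: 07:05-08:15, 13:50-14:05.
Summing the common windows: 70 + 15 = 85 minutes.

85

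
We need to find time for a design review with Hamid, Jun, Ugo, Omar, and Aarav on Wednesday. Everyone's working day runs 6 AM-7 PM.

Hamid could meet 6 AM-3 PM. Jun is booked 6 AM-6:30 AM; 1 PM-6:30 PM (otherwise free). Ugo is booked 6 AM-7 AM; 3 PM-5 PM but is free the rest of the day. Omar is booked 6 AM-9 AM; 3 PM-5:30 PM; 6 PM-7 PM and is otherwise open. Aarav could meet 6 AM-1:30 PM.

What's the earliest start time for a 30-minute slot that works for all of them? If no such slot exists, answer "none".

Hamid free: 06:00-15:00.
Jun free: 06:30-13:00, 18:30-19:00 (invert busy blocks within the working day).
Ugo free: 07:00-15:00, 17:00-19:00 (invert busy blocks within the working day).
Omar free: 09:00-15:00, 17:30-18:00 (invert busy blocks within the working day).
Aarav free: 06:00-13:30.
Hamid ∩ Jun: 06:30-13:00.
Hamid ∩ Jun ∩ Ugo: 07:00-13:00.
Hamid ∩ Jun ∩ Ugo ∩ Omar: 09:00-13:00.
Hamid ∩ Jun ∩ Ugo ∩ Omar ∩ Aarav: 09:00-13:00.
The first common window of at least 30 minutes is 09:00-13:00, so the earliest start is 09:00.

09:00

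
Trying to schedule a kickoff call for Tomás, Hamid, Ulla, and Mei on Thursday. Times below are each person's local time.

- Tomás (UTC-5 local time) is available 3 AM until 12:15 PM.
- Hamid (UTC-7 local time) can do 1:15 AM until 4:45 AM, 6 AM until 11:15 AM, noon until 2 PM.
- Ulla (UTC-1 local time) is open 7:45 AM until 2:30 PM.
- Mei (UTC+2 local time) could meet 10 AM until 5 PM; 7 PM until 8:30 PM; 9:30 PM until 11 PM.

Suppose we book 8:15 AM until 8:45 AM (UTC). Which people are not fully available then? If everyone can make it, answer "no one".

Tomás in UTC: 08:00-17:15 (add 5h to convert from UTC-5).
Hamid in UTC: 08:15-11:45, 13:00-18:15, 19:00-21:00 (add 7h to convert from UTC-7).
Ulla in UTC: 08:45-15:30 (add 1h to convert from UTC-1).
Mei in UTC: 08:00-15:00, 17:00-18:30, 19:30-21:00 (subtract 2h to convert from UTC+2).
Tomás: free for 08:15-08:45. Hamid: free for 08:15-08:45. Ulla: not fully free for 08:15-08:45. Mei: free for 08:15-08:45.

Ulla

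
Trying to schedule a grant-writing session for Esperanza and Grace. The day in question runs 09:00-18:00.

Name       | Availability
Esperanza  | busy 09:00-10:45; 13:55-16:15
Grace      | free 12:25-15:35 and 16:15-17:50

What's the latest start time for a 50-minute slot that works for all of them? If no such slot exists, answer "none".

17:00

Esperanza free: 10:45-13:55, 16:15-18:00 (invert busy blocks within the working day).
Grace free: 12:25-15:35, 16:15-17:50.
Esperanza ∩ Grace: 12:25-13:55, 16:15-17:50.
Those are the intersection windows.
The last common window of at least 50 minutes is 16:15-17:50; a 50-minute meeting can start as late as 17:00 and still end by 17:50.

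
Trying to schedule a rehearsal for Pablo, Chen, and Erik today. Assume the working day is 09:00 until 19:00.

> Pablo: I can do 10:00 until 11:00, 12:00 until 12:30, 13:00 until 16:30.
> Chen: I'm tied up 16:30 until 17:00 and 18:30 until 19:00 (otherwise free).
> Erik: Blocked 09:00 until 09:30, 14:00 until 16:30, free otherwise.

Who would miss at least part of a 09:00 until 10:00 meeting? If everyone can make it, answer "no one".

Erik, Pablo

Pablo free: 10:00-11:00, 12:00-12:30, 13:00-16:30.
Chen free: 09:00-16:30, 17:00-18:30 (invert busy blocks within the working day).
Erik free: 09:30-14:00, 16:30-19:00 (invert busy blocks within the working day).
Pablo: not fully free for 09:00-10:00. Chen: free for 09:00-10:00. Erik: not fully free for 09:00-10:00.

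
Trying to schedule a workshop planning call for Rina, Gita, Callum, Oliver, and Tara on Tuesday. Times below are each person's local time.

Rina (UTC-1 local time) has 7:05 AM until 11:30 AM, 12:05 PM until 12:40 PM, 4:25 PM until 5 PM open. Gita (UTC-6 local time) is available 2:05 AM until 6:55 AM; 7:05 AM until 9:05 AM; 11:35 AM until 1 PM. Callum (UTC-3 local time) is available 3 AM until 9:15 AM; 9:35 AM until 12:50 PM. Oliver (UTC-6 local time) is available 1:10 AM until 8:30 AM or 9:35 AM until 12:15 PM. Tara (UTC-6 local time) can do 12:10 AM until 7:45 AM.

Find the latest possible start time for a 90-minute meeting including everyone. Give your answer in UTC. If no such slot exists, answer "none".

10:45

Rina in UTC: 08:05-12:30, 13:05-13:40, 17:25-18:00 (add 1h to convert from UTC-1).
Gita in UTC: 08:05-12:55, 13:05-15:05, 17:35-19:00 (add 6h to convert from UTC-6).
Callum in UTC: 06:00-12:15, 12:35-15:50 (add 3h to convert from UTC-3).
Oliver in UTC: 07:10-14:30, 15:35-18:15 (add 6h to convert from UTC-6).
Tara in UTC: 06:10-13:45 (add 6h to convert from UTC-6).
Rina ∩ Gita: 08:05-12:30, 13:05-13:40, 17:35-18:00.
Rina ∩ Gita ∩ Callum: 08:05-12:15, 13:05-13:40.
Rina ∩ Gita ∩ Callum ∩ Oliver: 08:05-12:15, 13:05-13:40.
Rina ∩ Gita ∩ Callum ∩ Oliver ∩ Tara: 08:05-12:15, 13:05-13:40.
The last common window of at least 90 minutes is 08:05-12:15; a 90-minute meeting can start as late as 10:45 and still end by 12:15.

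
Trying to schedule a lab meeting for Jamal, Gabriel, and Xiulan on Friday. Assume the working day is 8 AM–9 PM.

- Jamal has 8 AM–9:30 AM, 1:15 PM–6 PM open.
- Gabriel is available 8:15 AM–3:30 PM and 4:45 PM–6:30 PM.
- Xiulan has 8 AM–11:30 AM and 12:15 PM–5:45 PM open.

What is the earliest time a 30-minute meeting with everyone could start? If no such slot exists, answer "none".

Jamal ∩ Gabriel: 08:15-09:30, 13:15-15:30, 16:45-18:00.
Jamal ∩ Gabriel ∩ Xiulan: 08:15-09:30, 13:15-15:30, 16:45-17:45.
The first common window of at least 30 minutes is 08:15-09:30, so the earliest start is 08:15.

08:15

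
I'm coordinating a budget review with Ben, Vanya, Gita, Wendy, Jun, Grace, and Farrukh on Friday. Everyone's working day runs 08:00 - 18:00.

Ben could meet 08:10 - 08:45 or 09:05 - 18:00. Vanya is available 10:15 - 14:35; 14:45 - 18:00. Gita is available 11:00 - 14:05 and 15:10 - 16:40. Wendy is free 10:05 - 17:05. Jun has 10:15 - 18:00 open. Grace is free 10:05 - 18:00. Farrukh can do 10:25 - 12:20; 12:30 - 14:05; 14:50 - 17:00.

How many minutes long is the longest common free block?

95

Ben ∩ Vanya: 10:15-14:35, 14:45-18:00.
Ben ∩ Vanya ∩ Gita: 11:00-14:05, 15:10-16:40.
Ben ∩ Vanya ∩ Gita ∩ Wendy: 11:00-14:05, 15:10-16:40.
Ben ∩ Vanya ∩ Gita ∩ Wendy ∩ Jun: 11:00-14:05, 15:10-16:40.
Ben ∩ Vanya ∩ Gita ∩ Wendy ∩ Jun ∩ Grace: 11:00-14:05, 15:10-16:40.
Ben ∩ Vanya ∩ Gita ∩ Wendy ∩ Jun ∩ Grace ∩ Farrukh: 11:00-12:20, 12:30-14:05, 15:10-16:40.
Those are the intersection windows.
The longest is 12:30-14:05 at 95 minutes.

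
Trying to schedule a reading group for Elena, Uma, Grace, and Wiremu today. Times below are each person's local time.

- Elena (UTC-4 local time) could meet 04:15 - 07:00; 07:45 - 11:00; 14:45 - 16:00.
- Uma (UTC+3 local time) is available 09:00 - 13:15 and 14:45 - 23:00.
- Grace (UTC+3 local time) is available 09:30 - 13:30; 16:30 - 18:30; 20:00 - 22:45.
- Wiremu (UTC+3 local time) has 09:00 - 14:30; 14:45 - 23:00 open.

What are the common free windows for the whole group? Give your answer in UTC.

08:15-10:15, 13:30-15:00, 18:45-19:45

Elena in UTC: 08:15-11:00, 11:45-15:00, 18:45-20:00 (add 4h to convert from UTC-4).
Uma in UTC: 06:00-10:15, 11:45-20:00 (subtract 3h to convert from UTC+3).
Grace in UTC: 06:30-10:30, 13:30-15:30, 17:00-19:45 (subtract 3h to convert from UTC+3).
Wiremu in UTC: 06:00-11:30, 11:45-20:00 (subtract 3h to convert from UTC+3).
Elena ∩ Uma: 08:15-10:15, 11:45-15:00, 18:45-20:00.
Elena ∩ Uma ∩ Grace: 08:15-10:15, 13:30-15:00, 18:45-19:45.
Elena ∩ Uma ∩ Grace ∩ Wiremu: 08:15-10:15, 13:30-15:00, 18:45-19:45.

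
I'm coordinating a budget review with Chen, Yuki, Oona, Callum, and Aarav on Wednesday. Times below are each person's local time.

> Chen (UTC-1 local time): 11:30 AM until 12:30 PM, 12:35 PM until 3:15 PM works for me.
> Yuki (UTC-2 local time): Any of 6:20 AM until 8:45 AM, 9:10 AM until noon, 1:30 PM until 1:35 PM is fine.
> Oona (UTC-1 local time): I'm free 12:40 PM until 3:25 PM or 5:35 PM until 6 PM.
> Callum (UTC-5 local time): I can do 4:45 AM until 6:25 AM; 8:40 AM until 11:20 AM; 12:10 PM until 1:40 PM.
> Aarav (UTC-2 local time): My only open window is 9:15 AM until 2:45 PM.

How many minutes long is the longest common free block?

Chen in UTC: 12:30-13:30, 13:35-16:15 (add 1h to convert from UTC-1).
Yuki in UTC: 08:20-10:45, 11:10-14:00, 15:30-15:35 (add 2h to convert from UTC-2).
Oona in UTC: 13:40-16:25, 18:35-19:00 (add 1h to convert from UTC-1).
Callum in UTC: 09:45-11:25, 13:40-16:20, 17:10-18:40 (add 5h to convert from UTC-5).
Aarav in UTC: 11:15-16:45 (add 2h to convert from UTC-2).
Chen ∩ Yuki: 12:30-13:30, 13:35-14:00, 15:30-15:35.
Chen ∩ Yuki ∩ Oona: 13:40-14:00, 15:30-15:35.
Chen ∩ Yuki ∩ Oona ∩ Callum: 13:40-14:00, 15:30-15:35.
Chen ∩ Yuki ∩ Oona ∩ Callum ∩ Aarav: 13:40-14:00, 15:30-15:35.
The longest is 13:40-14:00 at 20 minutes.

20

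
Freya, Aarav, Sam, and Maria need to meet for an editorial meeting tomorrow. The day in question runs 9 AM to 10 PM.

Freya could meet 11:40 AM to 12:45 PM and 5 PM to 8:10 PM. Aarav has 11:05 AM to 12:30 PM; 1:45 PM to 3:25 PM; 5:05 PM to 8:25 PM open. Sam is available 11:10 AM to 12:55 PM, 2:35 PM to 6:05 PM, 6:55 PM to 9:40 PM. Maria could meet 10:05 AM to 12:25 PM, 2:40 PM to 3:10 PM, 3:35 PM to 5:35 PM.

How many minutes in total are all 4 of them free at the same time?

75

Freya ∩ Aarav: 11:40-12:30, 17:05-20:10.
Freya ∩ Aarav ∩ Sam: 11:40-12:30, 17:05-18:05, 18:55-20:10.
Freya ∩ Aarav ∩ Sam ∩ Maria: 11:40-12:25, 17:05-17:35.
Summing the common windows: 45 + 30 = 75 minutes.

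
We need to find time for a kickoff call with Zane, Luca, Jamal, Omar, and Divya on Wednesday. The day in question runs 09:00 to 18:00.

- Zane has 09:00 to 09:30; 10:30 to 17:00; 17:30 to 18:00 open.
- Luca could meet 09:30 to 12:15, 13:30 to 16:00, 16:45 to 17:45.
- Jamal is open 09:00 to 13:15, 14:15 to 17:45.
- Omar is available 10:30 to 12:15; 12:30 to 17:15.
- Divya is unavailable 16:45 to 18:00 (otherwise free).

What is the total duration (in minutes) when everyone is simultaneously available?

Zane free: 09:00-09:30, 10:30-17:00, 17:30-18:00.
Luca free: 09:30-12:15, 13:30-16:00, 16:45-17:45.
Jamal free: 09:00-13:15, 14:15-17:45.
Omar free: 10:30-12:15, 12:30-17:15.
Divya free: 09:00-16:45 (invert busy blocks within the working day).
Zane ∩ Luca: 10:30-12:15, 13:30-16:00, 16:45-17:00, 17:30-17:45.
Zane ∩ Luca ∩ Jamal: 10:30-12:15, 14:15-16:00, 16:45-17:00, 17:30-17:45.
Zane ∩ Luca ∩ Jamal ∩ Omar: 10:30-12:15, 14:15-16:00, 16:45-17:00.
Zane ∩ Luca ∩ Jamal ∩ Omar ∩ Divya: 10:30-12:15, 14:15-16:00.
Summing the common windows: 105 + 105 = 210 minutes.

210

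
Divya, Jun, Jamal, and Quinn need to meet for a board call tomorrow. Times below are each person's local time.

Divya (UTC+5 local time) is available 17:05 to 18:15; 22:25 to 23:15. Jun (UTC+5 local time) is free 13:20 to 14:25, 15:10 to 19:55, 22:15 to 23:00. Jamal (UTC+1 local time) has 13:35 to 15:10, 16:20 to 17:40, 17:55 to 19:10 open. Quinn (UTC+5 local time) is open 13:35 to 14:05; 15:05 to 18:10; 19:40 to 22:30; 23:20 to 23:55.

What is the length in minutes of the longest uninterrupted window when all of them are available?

Divya in UTC: 12:05-13:15, 17:25-18:15 (subtract 5h to convert from UTC+5).
Jun in UTC: 08:20-09:25, 10:10-14:55, 17:15-18:00 (subtract 5h to convert from UTC+5).
Jamal in UTC: 12:35-14:10, 15:20-16:40, 16:55-18:10 (subtract 1h to convert from UTC+1).
Quinn in UTC: 08:35-09:05, 10:05-13:10, 14:40-17:30, 18:20-18:55 (subtract 5h to convert from UTC+5).
Divya ∩ Jun: 12:05-13:15, 17:25-18:00.
Divya ∩ Jun ∩ Jamal: 12:35-13:15, 17:25-18:00.
Divya ∩ Jun ∩ Jamal ∩ Quinn: 12:35-13:10, 17:25-17:30.
The longest is 12:35-13:10 at 35 minutes.

35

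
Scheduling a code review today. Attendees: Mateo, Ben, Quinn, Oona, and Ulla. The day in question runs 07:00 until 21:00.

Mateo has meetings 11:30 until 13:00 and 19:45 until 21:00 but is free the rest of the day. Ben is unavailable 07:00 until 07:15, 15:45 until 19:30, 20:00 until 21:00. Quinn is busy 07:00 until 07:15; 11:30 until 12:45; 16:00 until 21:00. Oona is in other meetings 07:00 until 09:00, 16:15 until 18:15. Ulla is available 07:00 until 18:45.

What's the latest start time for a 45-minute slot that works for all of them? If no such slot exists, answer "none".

Mateo free: 07:00-11:30, 13:00-19:45 (invert busy blocks within the working day).
Ben free: 07:15-15:45, 19:30-20:00 (invert busy blocks within the working day).
Quinn free: 07:15-11:30, 12:45-16:00 (invert busy blocks within the working day).
Oona free: 09:00-16:15, 18:15-21:00 (invert busy blocks within the working day).
Ulla free: 07:00-18:45.
Mateo ∩ Ben: 07:15-11:30, 13:00-15:45, 19:30-19:45.
Mateo ∩ Ben ∩ Quinn: 07:15-11:30, 13:00-15:45.
Mateo ∩ Ben ∩ Quinn ∩ Oona: 09:00-11:30, 13:00-15:45.
Mateo ∩ Ben ∩ Quinn ∩ Oona ∩ Ulla: 09:00-11:30, 13:00-15:45.
The last common window of at least 45 minutes is 13:00-15:45; a 45-minute meeting can start as late as 15:00 and still end by 15:45.

15:00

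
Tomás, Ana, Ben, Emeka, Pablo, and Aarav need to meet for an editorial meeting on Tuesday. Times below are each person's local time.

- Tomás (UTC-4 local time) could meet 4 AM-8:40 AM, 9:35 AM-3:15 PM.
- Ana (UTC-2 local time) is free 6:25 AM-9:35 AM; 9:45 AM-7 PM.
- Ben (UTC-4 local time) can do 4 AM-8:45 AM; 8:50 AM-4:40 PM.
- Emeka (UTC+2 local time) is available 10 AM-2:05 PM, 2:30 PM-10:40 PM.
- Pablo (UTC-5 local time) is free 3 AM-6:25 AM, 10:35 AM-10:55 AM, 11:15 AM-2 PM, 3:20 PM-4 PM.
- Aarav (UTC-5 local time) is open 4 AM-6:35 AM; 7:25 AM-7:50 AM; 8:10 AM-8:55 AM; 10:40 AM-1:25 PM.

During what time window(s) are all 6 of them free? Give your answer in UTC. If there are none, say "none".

Tomás in UTC: 08:00-12:40, 13:35-19:15 (add 4h to convert from UTC-4).
Ana in UTC: 08:25-11:35, 11:45-21:00 (add 2h to convert from UTC-2).
Ben in UTC: 08:00-12:45, 12:50-20:40 (add 4h to convert from UTC-4).
Emeka in UTC: 08:00-12:05, 12:30-20:40 (subtract 2h to convert from UTC+2).
Pablo in UTC: 08:00-11:25, 15:35-15:55, 16:15-19:00, 20:20-21:00 (add 5h to convert from UTC-5).
Aarav in UTC: 09:00-11:35, 12:25-12:50, 13:10-13:55, 15:40-18:25 (add 5h to convert from UTC-5).
Tomás ∩ Ana: 08:25-11:35, 11:45-12:40, 13:35-19:15.
Tomás ∩ Ana ∩ Ben: 08:25-11:35, 11:45-12:40, 13:35-19:15.
Tomás ∩ Ana ∩ Ben ∩ Emeka: 08:25-11:35, 11:45-12:05, 12:30-12:40, 13:35-19:15.
Tomás ∩ Ana ∩ Ben ∩ Emeka ∩ Pablo: 08:25-11:25, 15:35-15:55, 16:15-19:00.
Tomás ∩ Ana ∩ Ben ∩ Emeka ∩ Pablo ∩ Aarav: 09:00-11:25, 15:40-15:55, 16:15-18:25.

09:00-11:25, 15:40-15:55, 16:15-18:25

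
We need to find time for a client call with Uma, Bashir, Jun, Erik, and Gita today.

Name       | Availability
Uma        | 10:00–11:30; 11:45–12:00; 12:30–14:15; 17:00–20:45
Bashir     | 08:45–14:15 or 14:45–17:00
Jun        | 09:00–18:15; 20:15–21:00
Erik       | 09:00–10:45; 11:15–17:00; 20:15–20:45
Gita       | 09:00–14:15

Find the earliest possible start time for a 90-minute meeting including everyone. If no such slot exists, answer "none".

12:30

Uma ∩ Bashir: 10:00-11:30, 11:45-12:00, 12:30-14:15.
Uma ∩ Bashir ∩ Jun: 10:00-11:30, 11:45-12:00, 12:30-14:15.
Uma ∩ Bashir ∩ Jun ∩ Erik: 10:00-10:45, 11:15-11:30, 11:45-12:00, 12:30-14:15.
Uma ∩ Bashir ∩ Jun ∩ Erik ∩ Gita: 10:00-10:45, 11:15-11:30, 11:45-12:00, 12:30-14:15.
So the common availability across everyone is 10:00-10:45, 11:15-11:30, 11:45-12:00, 12:30-14:15.
The first common window of at least 90 minutes is 12:30-14:15, so the earliest start is 12:30.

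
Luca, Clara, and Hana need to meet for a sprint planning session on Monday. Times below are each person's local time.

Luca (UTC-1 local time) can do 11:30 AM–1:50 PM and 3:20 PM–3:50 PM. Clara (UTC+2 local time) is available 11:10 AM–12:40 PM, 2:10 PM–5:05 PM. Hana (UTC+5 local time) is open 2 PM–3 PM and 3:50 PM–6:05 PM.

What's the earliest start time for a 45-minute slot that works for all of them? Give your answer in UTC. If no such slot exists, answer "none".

none

Luca in UTC: 12:30-14:50, 16:20-16:50 (add 1h to convert from UTC-1).
Clara in UTC: 09:10-10:40, 12:10-15:05 (subtract 2h to convert from UTC+2).
Hana in UTC: 09:00-10:00, 10:50-13:05 (subtract 5h to convert from UTC+5).
Luca ∩ Clara: 12:30-14:50.
Luca ∩ Clara ∩ Hana: 12:30-13:05.
No common window is at least 45 minutes long.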